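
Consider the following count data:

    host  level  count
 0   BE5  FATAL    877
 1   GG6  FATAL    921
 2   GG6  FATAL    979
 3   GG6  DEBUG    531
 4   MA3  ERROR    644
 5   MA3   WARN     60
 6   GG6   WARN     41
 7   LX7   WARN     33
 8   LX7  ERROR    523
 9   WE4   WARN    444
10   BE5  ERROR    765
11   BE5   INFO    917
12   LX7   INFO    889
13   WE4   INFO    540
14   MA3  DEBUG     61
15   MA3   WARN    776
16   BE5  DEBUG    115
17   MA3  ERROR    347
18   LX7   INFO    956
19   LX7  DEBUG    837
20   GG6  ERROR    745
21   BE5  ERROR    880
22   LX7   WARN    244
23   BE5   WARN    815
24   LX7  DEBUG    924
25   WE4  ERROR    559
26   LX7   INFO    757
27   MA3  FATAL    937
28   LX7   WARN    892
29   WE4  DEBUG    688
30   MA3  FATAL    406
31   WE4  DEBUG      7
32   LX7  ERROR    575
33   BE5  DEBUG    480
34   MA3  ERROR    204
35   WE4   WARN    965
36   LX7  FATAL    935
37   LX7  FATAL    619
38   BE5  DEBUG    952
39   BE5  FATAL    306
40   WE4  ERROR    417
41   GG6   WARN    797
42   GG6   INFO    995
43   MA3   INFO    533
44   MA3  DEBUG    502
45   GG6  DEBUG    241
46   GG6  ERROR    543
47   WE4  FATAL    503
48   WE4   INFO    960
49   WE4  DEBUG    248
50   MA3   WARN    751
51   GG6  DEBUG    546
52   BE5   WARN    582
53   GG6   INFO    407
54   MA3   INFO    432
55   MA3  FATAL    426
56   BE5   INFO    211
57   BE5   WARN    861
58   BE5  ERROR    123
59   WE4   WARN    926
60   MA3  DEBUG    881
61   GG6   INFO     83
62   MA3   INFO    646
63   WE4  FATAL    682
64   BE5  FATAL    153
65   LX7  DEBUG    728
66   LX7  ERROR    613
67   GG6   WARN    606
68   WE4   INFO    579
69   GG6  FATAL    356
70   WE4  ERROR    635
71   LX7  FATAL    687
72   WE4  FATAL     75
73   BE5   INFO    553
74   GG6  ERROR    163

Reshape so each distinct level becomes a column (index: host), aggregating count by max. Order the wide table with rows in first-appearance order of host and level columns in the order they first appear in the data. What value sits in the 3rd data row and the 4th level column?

With rows in first-appearance order of host, row 3 is host=MA3. level columns in first-appearance order: FATAL, DEBUG, ERROR, WARN, INFO; column 4 is WARN.
Long rows with host=MA3, level=WARN: max(60, 776, 751) = 776.

776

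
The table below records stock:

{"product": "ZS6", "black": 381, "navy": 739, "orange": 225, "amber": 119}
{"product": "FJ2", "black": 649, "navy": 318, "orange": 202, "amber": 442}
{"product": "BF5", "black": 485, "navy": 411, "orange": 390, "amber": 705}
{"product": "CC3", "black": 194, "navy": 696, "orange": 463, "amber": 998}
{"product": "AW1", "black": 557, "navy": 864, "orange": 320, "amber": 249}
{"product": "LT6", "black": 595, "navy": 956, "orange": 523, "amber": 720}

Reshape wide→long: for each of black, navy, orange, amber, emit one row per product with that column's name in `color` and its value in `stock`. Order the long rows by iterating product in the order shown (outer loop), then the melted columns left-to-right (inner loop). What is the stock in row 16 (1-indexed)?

24 rows total (6 × 4). Row 16: index ⌊(16-1)/4⌋ = 3 into product → CC3; (16-1) mod 4 = 3 into the melted columns → amber.
So row 16 is (CC3, amber, 998); stock = 998.

998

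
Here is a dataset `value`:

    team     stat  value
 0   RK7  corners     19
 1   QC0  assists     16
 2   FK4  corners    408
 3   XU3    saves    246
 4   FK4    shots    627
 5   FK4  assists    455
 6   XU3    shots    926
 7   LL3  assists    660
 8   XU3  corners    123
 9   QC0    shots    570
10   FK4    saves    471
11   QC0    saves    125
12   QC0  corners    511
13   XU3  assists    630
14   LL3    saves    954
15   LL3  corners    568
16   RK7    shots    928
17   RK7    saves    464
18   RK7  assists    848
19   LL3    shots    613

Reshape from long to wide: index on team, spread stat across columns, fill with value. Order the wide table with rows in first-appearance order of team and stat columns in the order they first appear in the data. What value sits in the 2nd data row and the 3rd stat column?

With rows in first-appearance order of team, row 2 is team=QC0. stat columns in first-appearance order: corners, assists, saves, shots; column 3 is saves.
Long rows with team=QC0, stat=saves: value = 125.

125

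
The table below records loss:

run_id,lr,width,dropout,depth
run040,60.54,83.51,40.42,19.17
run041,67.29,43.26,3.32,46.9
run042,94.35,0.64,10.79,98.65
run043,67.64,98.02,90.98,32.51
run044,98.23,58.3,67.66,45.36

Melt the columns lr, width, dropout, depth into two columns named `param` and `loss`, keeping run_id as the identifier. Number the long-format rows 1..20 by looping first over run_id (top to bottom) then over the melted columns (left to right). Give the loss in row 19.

67.66

20 rows total (5 × 4). Row 19: index ⌊(19-1)/4⌋ = 4 into run_id → run044; (19-1) mod 4 = 2 into the melted columns → dropout.
So row 19 is (run044, dropout, 67.66); loss = 67.66.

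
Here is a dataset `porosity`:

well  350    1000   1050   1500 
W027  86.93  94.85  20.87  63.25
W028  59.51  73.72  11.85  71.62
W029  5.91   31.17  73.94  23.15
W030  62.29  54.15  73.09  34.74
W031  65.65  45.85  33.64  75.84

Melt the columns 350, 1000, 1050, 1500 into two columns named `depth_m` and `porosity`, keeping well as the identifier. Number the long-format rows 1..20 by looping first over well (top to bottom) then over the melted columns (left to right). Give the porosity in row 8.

71.62

20 rows total (5 × 4). Row 8: index ⌊(8-1)/4⌋ = 1 into well → W028; (8-1) mod 4 = 3 into the melted columns → 1500.
So row 8 is (W028, 1500, 71.62); porosity = 71.62.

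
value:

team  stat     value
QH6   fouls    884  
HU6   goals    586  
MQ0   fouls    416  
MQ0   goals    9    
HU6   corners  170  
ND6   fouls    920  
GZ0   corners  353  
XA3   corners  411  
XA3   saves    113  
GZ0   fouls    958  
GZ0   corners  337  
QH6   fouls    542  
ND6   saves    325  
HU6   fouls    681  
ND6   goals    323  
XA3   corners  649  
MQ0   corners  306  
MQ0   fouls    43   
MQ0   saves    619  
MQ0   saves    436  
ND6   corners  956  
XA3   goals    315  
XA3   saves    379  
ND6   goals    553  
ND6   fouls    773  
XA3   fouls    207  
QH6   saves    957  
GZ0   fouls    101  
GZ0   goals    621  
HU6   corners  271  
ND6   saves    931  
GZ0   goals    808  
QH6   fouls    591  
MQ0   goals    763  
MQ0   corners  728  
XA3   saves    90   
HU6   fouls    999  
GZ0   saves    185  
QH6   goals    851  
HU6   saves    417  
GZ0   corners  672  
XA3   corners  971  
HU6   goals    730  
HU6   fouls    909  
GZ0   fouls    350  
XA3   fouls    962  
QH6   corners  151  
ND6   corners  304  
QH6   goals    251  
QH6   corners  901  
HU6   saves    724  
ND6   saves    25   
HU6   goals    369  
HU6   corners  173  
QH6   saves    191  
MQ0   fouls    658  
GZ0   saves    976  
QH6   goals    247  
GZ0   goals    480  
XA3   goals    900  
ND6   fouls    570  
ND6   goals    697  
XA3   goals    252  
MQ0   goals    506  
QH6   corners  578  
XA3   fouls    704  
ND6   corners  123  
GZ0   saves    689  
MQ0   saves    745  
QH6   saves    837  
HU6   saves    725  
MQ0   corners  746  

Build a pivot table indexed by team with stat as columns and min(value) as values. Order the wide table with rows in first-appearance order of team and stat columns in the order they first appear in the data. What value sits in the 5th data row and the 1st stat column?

With rows in first-appearance order of team, row 5 is team=GZ0. stat columns in first-appearance order: fouls, goals, corners, saves; column 1 is fouls.
Long rows with team=GZ0, stat=fouls: min(958, 101, 350) = 101.

101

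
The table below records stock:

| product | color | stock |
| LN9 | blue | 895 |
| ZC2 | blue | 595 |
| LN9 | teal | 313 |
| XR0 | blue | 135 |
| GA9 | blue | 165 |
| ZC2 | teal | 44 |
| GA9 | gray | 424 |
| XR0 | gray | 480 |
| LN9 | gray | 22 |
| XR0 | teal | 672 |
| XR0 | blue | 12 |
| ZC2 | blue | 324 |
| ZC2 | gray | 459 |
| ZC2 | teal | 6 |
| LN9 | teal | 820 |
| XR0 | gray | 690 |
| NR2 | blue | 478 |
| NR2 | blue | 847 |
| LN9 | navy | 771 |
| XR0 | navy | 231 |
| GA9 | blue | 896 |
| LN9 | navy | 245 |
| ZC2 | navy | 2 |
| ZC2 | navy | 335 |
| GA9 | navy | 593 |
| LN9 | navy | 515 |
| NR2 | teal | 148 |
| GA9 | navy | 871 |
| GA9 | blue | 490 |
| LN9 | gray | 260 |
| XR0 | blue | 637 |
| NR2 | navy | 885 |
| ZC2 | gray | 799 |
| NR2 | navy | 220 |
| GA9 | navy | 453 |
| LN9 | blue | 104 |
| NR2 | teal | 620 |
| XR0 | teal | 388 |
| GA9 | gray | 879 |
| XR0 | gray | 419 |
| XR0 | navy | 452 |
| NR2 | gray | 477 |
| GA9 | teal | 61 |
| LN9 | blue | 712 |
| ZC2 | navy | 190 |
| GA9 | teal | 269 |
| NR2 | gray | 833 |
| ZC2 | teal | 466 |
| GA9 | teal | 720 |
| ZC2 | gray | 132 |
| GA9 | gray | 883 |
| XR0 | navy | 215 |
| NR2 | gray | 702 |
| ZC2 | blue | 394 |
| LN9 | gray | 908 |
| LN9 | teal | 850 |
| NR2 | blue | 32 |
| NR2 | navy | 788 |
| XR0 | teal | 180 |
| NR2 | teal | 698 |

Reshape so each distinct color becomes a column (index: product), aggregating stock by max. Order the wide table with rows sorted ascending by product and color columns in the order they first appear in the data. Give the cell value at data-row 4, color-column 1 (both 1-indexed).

With rows sorted ascending by product, row 4 is product=XR0. color columns in first-appearance order: blue, teal, gray, navy; column 1 is blue.
Long rows with product=XR0, color=blue: max(135, 12, 637) = 637.

637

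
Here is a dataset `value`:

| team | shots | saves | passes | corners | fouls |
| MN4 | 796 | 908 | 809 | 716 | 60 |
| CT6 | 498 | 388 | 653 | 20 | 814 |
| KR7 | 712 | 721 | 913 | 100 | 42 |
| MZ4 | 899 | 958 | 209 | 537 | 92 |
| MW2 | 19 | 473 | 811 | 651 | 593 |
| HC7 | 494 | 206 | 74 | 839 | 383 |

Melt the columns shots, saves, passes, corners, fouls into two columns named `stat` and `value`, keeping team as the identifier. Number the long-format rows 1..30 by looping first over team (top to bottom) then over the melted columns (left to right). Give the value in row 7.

30 rows total (6 × 5). Row 7: index ⌊(7-1)/5⌋ = 1 into team → CT6; (7-1) mod 5 = 1 into the melted columns → saves.
So row 7 is (CT6, saves, 388); value = 388.

388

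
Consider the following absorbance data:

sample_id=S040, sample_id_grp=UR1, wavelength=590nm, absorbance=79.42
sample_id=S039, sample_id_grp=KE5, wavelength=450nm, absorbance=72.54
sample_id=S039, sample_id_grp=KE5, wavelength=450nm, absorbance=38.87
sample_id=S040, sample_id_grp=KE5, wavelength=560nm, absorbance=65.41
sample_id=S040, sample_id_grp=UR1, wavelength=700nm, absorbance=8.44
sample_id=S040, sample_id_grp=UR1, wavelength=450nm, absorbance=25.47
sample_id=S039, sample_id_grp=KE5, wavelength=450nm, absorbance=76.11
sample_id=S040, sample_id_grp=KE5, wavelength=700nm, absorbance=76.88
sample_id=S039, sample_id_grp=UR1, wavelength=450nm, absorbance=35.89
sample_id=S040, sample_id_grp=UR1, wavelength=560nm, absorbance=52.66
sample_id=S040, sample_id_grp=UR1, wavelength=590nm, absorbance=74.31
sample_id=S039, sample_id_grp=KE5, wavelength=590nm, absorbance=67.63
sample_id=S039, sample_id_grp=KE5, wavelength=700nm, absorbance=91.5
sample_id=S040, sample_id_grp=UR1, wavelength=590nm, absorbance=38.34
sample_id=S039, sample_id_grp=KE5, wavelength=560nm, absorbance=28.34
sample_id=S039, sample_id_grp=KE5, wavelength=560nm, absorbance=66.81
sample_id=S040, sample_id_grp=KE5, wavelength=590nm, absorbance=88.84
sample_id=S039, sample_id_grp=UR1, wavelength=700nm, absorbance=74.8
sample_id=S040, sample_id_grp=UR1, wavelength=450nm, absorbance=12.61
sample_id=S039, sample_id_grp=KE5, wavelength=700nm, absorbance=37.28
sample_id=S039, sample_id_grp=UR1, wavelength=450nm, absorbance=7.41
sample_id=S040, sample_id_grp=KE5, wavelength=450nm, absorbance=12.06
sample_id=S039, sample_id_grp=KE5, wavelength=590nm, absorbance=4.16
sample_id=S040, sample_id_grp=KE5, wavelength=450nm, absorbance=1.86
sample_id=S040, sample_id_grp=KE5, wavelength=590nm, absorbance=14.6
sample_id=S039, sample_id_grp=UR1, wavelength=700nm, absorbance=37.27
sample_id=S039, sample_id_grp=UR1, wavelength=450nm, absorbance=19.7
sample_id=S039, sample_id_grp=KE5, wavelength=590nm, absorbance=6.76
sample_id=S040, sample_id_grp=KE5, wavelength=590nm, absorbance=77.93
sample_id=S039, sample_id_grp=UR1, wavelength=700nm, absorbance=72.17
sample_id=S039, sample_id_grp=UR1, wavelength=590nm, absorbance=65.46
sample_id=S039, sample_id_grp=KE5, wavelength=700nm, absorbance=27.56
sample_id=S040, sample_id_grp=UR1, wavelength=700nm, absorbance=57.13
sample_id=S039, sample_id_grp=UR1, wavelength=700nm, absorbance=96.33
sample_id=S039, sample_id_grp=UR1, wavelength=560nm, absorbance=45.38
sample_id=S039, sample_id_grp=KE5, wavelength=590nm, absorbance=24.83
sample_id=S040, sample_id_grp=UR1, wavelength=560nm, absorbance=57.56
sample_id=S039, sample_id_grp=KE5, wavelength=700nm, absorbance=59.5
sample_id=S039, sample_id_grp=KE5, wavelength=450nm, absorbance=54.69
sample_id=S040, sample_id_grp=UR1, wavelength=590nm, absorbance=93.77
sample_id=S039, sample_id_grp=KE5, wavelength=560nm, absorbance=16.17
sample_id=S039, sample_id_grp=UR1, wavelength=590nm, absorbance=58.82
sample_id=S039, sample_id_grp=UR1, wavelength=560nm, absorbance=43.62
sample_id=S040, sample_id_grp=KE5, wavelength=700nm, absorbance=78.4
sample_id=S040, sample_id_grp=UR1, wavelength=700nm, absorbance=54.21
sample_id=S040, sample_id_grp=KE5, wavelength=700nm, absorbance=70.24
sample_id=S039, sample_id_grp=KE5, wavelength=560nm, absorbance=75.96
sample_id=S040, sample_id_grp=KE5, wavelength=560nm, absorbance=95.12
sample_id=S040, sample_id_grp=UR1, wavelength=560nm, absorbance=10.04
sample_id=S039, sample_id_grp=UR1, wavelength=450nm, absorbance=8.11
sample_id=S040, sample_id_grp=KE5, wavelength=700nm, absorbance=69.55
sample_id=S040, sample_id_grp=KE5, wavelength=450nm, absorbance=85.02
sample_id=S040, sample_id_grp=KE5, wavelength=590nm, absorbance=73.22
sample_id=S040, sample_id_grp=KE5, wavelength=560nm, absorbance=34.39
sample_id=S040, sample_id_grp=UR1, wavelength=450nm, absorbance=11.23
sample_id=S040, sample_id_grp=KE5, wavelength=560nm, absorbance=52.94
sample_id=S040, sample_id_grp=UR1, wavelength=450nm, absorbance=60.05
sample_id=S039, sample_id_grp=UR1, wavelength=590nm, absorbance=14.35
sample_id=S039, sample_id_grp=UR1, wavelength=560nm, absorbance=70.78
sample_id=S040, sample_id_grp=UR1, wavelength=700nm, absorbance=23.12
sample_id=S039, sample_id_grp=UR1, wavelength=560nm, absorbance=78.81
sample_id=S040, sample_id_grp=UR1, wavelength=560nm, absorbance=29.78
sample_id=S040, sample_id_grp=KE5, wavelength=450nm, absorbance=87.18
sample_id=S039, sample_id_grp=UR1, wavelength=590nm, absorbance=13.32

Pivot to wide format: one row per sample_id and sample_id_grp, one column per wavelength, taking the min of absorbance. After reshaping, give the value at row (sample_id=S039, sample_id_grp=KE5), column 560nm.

Rows with sample_id=S039, sample_id_grp=KE5 and wavelength=560nm: absorbance values are 28.34, 66.81, 16.17, 75.96.
min(28.34, 66.81, 16.17, 75.96) = 16.17.

16.17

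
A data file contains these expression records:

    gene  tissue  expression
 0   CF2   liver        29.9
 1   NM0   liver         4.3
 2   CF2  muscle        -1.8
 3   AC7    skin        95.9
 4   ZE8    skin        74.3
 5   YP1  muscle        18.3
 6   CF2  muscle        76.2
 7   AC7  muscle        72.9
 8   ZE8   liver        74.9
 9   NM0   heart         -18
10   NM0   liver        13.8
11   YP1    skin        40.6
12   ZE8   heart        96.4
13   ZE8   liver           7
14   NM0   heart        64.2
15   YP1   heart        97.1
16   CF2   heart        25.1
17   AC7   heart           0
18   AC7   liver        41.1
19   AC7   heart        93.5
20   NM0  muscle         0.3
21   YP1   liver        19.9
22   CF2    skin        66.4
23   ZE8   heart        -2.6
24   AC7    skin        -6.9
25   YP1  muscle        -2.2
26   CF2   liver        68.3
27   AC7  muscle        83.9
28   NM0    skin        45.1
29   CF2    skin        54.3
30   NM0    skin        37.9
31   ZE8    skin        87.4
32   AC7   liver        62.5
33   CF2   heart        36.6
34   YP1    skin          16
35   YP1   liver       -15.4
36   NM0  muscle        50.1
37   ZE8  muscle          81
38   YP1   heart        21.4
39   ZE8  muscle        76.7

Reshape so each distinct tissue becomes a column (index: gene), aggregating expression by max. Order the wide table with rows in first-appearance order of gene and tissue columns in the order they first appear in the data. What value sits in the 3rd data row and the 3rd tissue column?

With rows in first-appearance order of gene, row 3 is gene=AC7. tissue columns in first-appearance order: liver, muscle, skin, heart; column 3 is skin.
Long rows with gene=AC7, tissue=skin: max(95.9, -6.9) = 95.9.

95.9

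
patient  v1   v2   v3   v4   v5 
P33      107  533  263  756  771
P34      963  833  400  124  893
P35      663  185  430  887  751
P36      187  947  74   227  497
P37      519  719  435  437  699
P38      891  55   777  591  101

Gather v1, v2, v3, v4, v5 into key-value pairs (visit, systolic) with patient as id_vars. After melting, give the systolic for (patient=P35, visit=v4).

887

Unpivoting turns each (patient, wide-column) pair into one long row.
The wide cell at row P35, column v4 holds 887, so the long row (P35, v4) has systolic=887.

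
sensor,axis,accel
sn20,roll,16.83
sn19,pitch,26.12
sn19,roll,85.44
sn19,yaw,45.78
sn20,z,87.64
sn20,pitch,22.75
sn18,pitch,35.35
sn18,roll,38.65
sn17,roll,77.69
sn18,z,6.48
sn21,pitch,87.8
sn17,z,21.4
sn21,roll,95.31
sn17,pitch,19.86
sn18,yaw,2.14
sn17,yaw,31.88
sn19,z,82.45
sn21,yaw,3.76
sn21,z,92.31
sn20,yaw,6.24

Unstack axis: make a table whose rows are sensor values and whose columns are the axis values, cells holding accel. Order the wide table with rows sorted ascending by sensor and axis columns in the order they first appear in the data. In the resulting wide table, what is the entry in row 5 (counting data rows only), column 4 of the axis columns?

92.31

With rows sorted ascending by sensor, row 5 is sensor=sn21. axis columns in first-appearance order: roll, pitch, yaw, z; column 4 is z.
Long rows with sensor=sn21, axis=z: accel = 92.31.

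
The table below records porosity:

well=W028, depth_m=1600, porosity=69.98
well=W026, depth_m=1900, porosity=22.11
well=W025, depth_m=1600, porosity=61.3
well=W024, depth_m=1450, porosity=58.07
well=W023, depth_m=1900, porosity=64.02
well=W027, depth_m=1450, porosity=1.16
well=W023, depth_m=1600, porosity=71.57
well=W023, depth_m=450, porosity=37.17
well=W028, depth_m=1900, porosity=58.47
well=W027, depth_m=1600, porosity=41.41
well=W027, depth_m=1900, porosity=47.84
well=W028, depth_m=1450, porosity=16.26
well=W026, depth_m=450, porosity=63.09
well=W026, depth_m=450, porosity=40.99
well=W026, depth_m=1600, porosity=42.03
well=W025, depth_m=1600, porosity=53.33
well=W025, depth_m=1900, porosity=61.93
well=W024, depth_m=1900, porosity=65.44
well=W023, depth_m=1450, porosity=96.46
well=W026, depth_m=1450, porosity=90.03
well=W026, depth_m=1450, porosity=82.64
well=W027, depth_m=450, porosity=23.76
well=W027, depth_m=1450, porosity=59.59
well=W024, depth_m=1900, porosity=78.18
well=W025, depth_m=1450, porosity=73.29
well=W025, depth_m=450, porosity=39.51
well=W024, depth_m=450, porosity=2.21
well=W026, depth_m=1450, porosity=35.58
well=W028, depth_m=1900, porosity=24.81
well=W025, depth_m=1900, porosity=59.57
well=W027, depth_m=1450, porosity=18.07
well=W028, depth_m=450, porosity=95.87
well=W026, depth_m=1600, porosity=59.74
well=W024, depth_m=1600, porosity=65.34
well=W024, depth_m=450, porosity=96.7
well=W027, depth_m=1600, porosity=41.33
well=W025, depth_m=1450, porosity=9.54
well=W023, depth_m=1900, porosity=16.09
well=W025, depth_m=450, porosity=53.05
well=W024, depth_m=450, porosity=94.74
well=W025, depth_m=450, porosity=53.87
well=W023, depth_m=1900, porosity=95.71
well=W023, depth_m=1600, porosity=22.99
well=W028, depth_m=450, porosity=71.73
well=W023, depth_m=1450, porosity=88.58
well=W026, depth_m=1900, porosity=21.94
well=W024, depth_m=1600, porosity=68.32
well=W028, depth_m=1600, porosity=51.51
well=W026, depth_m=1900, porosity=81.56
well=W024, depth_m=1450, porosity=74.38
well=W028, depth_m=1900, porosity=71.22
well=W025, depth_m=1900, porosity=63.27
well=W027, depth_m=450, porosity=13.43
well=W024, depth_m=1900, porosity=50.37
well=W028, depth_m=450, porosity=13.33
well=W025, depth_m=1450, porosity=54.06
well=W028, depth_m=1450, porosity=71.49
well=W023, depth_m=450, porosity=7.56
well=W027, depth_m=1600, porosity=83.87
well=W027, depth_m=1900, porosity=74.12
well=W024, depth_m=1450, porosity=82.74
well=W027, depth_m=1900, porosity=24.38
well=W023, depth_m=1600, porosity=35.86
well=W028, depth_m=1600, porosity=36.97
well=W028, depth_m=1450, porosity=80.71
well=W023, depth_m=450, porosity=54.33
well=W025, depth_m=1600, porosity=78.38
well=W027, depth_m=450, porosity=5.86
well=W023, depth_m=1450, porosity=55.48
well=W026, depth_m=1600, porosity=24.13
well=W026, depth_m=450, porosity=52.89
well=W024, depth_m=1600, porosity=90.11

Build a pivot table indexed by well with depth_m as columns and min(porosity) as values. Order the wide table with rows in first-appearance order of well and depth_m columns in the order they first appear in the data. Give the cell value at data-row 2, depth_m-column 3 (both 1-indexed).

With rows in first-appearance order of well, row 2 is well=W026. depth_m columns in first-appearance order: 1600, 1900, 1450, 450; column 3 is 1450.
Long rows with well=W026, depth_m=1450: min(90.03, 82.64, 35.58) = 35.58.

35.58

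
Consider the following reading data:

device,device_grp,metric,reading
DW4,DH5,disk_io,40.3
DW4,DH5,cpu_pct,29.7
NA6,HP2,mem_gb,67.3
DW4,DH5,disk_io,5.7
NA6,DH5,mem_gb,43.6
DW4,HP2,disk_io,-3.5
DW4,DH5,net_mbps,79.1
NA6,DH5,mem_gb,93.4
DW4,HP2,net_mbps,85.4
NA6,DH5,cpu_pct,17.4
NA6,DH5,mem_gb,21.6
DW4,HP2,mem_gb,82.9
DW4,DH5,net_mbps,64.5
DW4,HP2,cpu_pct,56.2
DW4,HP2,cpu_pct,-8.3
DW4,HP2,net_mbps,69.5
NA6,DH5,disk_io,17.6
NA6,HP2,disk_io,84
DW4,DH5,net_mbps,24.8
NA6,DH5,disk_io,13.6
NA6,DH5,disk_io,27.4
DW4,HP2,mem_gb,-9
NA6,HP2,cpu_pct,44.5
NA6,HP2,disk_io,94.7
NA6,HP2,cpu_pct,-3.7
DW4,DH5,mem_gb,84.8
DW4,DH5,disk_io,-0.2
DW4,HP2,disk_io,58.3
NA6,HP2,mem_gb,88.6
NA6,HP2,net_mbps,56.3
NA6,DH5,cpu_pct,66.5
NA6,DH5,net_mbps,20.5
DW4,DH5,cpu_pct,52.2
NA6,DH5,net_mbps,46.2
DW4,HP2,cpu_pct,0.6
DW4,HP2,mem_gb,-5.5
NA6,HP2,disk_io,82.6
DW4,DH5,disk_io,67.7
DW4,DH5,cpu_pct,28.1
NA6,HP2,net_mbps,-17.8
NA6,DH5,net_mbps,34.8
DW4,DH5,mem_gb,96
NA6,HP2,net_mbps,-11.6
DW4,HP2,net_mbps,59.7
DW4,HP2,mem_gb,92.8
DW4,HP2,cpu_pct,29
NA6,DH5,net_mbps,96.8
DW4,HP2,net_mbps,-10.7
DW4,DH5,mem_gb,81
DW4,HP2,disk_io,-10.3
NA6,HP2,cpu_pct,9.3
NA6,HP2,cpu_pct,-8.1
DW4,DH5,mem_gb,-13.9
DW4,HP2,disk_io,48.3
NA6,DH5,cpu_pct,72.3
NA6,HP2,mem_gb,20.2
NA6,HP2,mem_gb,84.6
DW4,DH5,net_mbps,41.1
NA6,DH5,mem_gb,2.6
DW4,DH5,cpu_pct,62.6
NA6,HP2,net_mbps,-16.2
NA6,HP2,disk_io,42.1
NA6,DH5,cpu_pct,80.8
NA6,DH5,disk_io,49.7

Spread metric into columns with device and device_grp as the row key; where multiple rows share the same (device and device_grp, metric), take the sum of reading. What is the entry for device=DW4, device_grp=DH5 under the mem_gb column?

247.9

Rows with device=DW4, device_grp=DH5 and metric=mem_gb: reading values are 84.8, 96, 81, -13.9.
84.8 + 96 + 81 + -13.9 = 247.9.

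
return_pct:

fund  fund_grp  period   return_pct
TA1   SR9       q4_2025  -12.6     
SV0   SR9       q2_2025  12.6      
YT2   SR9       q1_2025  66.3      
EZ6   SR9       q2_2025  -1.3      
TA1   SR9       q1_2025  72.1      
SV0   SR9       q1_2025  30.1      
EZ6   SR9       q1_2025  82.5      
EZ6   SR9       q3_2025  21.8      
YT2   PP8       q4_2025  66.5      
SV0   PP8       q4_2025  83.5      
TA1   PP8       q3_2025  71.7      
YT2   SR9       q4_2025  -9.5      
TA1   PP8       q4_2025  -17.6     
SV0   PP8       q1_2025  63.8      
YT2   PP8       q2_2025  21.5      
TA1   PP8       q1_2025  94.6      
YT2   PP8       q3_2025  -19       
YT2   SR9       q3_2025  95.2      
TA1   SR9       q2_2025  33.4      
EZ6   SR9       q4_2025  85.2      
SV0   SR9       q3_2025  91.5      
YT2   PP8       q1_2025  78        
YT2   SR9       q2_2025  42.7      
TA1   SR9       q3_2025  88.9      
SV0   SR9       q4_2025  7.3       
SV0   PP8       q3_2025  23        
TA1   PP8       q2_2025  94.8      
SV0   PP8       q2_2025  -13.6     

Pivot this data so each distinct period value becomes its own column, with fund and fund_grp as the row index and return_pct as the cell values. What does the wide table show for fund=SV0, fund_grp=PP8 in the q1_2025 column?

63.8

Wide layout: rows indexed by fund and fund_grp, columns are the 4 distinct period values (q4_2025, q2_2025, q1_2025, q3_2025).
Cell (fund=SV0, fund_grp=PP8, period=q1_2025) draws from the long row where fund=SV0, fund_grp=PP8 and period=q1_2025, which has return_pct=63.8.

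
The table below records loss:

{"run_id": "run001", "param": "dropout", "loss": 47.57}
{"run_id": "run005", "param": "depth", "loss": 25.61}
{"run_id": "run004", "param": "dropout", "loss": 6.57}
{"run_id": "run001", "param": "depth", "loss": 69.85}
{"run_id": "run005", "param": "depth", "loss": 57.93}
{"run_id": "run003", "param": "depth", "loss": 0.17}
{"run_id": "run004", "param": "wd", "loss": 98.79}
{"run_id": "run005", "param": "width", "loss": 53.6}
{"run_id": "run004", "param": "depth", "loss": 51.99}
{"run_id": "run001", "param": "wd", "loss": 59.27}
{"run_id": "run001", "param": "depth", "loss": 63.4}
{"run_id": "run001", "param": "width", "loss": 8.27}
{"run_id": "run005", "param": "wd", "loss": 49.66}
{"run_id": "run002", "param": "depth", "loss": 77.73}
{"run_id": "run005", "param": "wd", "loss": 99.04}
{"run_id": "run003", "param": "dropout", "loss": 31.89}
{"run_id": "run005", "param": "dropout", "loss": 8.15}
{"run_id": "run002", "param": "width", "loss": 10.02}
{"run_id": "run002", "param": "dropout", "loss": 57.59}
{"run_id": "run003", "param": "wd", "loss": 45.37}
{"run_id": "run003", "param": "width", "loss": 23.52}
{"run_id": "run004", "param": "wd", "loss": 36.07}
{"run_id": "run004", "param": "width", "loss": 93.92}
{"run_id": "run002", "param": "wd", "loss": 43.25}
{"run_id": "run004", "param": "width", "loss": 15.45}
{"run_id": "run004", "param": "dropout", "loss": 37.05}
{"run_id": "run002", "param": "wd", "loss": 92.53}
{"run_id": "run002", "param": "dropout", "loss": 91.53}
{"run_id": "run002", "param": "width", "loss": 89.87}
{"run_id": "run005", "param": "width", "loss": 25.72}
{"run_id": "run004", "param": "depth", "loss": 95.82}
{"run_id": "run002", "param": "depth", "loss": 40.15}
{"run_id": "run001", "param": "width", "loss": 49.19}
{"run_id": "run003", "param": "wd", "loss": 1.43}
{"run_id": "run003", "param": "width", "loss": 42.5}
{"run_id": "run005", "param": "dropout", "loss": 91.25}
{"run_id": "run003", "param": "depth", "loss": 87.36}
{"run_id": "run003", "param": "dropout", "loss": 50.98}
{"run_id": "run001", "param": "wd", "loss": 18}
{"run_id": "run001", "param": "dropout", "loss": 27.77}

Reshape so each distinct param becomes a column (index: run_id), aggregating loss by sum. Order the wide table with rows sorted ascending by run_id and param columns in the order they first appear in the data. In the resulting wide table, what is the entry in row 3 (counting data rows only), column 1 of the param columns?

With rows sorted ascending by run_id, row 3 is run_id=run003. param columns in first-appearance order: dropout, depth, wd, width; column 1 is dropout.
Long rows with run_id=run003, param=dropout: 31.89 + 50.98 = 82.87.

82.87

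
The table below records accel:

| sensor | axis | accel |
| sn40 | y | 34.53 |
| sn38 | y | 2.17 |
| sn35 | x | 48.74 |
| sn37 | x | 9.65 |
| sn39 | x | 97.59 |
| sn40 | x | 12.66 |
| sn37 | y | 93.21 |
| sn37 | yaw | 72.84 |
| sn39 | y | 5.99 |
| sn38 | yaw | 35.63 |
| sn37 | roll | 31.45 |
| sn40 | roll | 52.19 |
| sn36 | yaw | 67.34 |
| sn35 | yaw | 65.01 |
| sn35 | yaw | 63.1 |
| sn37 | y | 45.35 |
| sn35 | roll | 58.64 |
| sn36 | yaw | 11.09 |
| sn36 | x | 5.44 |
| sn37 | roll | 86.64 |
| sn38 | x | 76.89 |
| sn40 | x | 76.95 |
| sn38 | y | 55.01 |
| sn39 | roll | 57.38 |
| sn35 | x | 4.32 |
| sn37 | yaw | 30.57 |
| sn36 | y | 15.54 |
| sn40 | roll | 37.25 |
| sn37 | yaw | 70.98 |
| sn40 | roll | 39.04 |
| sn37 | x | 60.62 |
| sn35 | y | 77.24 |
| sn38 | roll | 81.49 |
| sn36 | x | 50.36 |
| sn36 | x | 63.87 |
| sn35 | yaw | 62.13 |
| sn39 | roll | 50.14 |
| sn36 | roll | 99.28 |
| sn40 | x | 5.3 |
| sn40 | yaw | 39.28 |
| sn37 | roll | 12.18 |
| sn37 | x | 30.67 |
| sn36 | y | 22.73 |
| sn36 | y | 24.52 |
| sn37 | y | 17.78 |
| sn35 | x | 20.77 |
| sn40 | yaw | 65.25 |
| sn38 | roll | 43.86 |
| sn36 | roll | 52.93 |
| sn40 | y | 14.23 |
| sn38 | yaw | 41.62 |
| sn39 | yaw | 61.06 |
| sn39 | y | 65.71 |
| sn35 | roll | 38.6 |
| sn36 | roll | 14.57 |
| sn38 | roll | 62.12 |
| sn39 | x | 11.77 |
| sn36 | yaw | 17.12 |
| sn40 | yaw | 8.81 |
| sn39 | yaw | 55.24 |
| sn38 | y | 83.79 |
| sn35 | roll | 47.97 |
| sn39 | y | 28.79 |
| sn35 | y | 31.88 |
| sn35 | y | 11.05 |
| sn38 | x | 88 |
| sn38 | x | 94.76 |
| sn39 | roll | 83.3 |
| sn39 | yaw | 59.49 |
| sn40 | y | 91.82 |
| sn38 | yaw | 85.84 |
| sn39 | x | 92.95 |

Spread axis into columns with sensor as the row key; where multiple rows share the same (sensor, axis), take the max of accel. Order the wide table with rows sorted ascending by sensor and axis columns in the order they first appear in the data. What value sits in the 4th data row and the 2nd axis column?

With rows sorted ascending by sensor, row 4 is sensor=sn38. axis columns in first-appearance order: y, x, yaw, roll; column 2 is x.
Long rows with sensor=sn38, axis=x: max(76.89, 88, 94.76) = 94.76.

94.76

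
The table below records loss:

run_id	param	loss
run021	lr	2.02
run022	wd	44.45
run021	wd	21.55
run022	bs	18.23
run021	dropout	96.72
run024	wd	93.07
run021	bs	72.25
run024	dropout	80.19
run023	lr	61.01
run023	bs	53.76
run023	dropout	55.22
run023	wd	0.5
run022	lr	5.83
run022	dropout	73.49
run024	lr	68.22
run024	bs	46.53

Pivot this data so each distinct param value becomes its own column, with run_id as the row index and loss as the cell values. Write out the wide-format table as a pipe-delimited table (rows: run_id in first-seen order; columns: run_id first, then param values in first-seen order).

| run_id | lr | wd | bs | dropout |
| run021 | 2.02 | 21.55 | 72.25 | 96.72 |
| run022 | 5.83 | 44.45 | 18.23 | 73.49 |
| run024 | 68.22 | 93.07 | 46.53 | 80.19 |
| run023 | 61.01 | 0.5 | 53.76 | 55.22 |

Columns: run_id plus the 4 distinct param values (lr, wd, bs, dropout).
For example, row run021 column lr takes loss=2.02 from the long row (run021, lr).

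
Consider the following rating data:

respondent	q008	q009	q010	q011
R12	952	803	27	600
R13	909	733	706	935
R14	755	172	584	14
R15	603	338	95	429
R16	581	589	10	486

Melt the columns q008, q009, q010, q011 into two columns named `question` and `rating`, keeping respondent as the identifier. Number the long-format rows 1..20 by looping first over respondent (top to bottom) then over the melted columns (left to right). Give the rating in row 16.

20 rows total (5 × 4). Row 16: index ⌊(16-1)/4⌋ = 3 into respondent → R15; (16-1) mod 4 = 3 into the melted columns → q011.
So row 16 is (R15, q011, 429); rating = 429.

429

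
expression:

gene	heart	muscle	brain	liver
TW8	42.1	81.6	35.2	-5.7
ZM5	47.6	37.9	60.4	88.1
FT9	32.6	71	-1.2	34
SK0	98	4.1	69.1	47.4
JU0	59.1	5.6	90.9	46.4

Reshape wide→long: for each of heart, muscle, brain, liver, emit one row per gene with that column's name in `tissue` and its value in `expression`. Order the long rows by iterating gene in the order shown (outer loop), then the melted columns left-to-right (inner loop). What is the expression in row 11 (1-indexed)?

-1.2

20 rows total (5 × 4). Row 11: index ⌊(11-1)/4⌋ = 2 into gene → FT9; (11-1) mod 4 = 2 into the melted columns → brain.
So row 11 is (FT9, brain, -1.2); expression = -1.2.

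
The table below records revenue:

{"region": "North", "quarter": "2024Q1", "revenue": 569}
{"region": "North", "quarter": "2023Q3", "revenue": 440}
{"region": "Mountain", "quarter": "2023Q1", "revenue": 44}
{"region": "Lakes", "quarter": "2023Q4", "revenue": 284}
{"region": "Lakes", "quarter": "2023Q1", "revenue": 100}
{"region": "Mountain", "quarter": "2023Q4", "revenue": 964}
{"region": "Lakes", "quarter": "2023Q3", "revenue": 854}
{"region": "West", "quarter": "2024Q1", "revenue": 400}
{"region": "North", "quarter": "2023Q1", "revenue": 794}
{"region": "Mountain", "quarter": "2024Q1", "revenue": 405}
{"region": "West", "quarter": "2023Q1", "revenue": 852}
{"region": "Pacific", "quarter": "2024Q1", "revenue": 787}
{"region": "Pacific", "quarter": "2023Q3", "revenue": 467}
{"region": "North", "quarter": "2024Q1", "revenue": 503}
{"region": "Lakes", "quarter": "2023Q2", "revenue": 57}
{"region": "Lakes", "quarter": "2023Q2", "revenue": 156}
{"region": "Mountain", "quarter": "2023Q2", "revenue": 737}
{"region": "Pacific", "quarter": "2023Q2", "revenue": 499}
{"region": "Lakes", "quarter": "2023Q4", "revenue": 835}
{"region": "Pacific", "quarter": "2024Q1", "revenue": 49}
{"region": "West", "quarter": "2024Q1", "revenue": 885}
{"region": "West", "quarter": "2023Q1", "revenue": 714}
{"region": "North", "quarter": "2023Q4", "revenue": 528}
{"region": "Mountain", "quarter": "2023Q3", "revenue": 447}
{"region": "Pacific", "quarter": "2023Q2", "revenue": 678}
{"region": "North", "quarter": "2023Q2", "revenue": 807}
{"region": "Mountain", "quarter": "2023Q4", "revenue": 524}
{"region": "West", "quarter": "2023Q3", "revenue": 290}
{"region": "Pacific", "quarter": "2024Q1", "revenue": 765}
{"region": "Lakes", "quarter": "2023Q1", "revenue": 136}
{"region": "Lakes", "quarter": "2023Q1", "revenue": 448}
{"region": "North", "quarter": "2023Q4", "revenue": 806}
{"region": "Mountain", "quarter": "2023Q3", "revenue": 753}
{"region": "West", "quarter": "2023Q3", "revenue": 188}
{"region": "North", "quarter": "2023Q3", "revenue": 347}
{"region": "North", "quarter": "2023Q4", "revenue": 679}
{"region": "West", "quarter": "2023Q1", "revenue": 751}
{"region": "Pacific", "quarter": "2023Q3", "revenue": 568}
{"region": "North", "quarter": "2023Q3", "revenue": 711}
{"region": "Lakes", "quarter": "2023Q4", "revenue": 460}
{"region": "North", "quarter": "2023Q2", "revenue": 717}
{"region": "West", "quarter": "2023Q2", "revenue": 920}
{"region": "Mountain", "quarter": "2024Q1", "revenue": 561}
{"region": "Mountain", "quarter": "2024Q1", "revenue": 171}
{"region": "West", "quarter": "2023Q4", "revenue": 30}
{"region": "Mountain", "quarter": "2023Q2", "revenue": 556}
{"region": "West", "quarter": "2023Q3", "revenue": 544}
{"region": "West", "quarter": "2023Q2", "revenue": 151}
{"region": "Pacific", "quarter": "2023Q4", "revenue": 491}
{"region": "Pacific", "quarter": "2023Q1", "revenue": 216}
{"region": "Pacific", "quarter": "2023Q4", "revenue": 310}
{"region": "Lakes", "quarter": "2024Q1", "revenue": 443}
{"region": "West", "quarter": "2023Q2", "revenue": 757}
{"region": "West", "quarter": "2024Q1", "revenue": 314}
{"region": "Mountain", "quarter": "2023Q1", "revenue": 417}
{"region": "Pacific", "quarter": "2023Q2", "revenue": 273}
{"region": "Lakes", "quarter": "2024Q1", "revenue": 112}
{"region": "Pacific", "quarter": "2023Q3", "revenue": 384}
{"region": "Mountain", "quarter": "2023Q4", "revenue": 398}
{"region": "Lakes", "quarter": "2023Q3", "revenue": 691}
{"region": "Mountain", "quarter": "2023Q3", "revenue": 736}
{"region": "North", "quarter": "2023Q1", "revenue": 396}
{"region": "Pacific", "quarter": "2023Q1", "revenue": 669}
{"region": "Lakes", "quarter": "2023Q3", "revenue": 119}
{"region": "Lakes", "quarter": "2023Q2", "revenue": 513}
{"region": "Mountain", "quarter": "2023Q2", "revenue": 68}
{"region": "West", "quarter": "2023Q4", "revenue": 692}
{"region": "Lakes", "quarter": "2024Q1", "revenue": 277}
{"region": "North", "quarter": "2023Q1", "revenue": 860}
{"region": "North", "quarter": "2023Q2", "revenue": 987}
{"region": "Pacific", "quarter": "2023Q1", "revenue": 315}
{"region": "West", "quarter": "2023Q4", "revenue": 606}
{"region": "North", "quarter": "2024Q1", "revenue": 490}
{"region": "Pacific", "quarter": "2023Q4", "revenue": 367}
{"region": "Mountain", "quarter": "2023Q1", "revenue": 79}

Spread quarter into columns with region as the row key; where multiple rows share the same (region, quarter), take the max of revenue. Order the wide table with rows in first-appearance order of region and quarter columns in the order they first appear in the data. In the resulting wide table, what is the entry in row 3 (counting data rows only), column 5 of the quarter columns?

With rows in first-appearance order of region, row 3 is region=Lakes. quarter columns in first-appearance order: 2024Q1, 2023Q3, 2023Q1, 2023Q4, 2023Q2; column 5 is 2023Q2.
Long rows with region=Lakes, quarter=2023Q2: max(57, 156, 513) = 513.

513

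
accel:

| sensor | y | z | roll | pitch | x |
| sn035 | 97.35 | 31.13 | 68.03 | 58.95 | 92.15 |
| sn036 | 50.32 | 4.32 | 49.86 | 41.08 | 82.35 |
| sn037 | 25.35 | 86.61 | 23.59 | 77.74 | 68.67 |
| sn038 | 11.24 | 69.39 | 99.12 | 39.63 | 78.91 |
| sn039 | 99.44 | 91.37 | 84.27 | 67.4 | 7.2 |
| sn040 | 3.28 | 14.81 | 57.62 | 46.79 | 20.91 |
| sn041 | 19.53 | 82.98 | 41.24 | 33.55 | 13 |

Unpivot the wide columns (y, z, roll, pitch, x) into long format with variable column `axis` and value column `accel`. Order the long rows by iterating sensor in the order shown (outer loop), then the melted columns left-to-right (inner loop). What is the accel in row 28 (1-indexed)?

35 rows total (7 × 5). Row 28: index ⌊(28-1)/5⌋ = 5 into sensor → sn040; (28-1) mod 5 = 2 into the melted columns → roll.
So row 28 is (sn040, roll, 57.62); accel = 57.62.

57.62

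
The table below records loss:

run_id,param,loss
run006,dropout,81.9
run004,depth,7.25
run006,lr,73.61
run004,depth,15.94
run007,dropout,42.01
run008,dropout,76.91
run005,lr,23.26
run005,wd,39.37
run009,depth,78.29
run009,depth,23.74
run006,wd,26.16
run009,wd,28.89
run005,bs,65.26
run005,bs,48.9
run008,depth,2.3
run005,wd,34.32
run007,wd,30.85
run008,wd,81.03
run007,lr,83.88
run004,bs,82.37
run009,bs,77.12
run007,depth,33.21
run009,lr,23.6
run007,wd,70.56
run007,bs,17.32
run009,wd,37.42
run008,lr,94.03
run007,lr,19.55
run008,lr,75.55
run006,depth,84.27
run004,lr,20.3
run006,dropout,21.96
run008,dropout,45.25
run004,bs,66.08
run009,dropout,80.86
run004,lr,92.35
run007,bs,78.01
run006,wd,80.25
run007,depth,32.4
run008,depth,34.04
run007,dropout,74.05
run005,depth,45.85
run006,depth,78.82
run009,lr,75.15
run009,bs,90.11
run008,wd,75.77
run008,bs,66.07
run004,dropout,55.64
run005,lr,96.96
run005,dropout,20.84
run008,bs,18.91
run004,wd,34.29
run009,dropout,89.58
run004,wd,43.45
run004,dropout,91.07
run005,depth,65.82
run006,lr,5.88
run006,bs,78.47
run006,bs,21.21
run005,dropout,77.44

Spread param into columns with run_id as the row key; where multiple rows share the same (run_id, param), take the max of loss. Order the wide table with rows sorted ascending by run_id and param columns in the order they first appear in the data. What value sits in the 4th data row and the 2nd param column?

With rows sorted ascending by run_id, row 4 is run_id=run007. param columns in first-appearance order: dropout, depth, lr, wd, bs; column 2 is depth.
Long rows with run_id=run007, param=depth: max(33.21, 32.4) = 33.21.

33.21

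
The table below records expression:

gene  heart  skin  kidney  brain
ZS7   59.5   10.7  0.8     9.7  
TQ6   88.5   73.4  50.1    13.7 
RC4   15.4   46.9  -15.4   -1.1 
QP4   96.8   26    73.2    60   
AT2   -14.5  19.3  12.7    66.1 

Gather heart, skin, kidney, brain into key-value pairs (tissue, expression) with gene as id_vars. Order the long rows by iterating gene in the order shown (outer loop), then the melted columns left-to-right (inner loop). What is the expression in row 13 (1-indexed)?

20 rows total (5 × 4). Row 13: index ⌊(13-1)/4⌋ = 3 into gene → QP4; (13-1) mod 4 = 0 into the melted columns → heart.
So row 13 is (QP4, heart, 96.8); expression = 96.8.

96.8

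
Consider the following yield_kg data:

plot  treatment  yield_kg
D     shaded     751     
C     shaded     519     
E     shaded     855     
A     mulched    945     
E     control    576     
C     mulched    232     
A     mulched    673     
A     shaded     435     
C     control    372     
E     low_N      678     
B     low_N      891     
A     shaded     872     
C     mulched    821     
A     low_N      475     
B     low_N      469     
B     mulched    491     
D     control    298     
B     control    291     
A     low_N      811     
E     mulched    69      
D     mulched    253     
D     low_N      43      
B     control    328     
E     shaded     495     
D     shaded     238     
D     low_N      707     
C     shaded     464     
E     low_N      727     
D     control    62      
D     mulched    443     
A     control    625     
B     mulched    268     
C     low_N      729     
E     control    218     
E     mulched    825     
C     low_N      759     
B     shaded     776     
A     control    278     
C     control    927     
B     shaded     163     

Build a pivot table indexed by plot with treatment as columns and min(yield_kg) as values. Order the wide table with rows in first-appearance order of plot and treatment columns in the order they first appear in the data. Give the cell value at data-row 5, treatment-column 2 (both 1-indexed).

268

With rows in first-appearance order of plot, row 5 is plot=B. treatment columns in first-appearance order: shaded, mulched, control, low_N; column 2 is mulched.
Long rows with plot=B, treatment=mulched: min(491, 268) = 268.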